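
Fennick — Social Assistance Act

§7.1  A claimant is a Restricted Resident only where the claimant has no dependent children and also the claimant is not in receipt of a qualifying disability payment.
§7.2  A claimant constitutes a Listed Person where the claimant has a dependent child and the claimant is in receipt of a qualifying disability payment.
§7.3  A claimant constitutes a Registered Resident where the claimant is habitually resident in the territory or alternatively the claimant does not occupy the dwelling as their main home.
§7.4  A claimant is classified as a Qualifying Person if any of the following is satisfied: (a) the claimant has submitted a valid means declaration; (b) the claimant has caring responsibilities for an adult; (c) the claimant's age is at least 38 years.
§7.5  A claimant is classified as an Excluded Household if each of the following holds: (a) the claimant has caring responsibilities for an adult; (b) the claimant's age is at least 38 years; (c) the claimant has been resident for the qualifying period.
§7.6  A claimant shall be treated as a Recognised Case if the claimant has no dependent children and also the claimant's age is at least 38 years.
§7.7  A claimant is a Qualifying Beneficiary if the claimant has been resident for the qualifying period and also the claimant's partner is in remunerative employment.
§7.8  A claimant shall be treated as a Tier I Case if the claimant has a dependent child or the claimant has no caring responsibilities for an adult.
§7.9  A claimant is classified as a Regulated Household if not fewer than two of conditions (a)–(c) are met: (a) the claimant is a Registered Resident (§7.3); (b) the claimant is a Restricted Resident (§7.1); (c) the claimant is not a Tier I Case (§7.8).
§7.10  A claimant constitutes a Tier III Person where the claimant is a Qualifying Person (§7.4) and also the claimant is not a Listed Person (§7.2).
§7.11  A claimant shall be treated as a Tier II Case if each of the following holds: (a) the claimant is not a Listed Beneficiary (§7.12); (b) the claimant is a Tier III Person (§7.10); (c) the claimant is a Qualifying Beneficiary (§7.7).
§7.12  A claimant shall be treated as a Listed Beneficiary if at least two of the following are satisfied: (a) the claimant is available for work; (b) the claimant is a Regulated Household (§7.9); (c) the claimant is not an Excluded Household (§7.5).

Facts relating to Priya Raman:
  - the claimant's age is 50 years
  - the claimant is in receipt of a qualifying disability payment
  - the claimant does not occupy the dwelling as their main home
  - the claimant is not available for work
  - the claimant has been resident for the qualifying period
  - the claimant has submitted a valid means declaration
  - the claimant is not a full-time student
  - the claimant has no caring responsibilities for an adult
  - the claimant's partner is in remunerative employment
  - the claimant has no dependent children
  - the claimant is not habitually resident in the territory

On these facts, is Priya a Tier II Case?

§7.3 — Registered Resident: [the claimant is habitually resident in the territory? no] OR [the claimant does not occupy the dwelling as their main home? yes] → satisfied.
§7.1 — Restricted Resident: [the claimant has no dependent children? yes] AND [the claimant is not in receipt of a qualifying disability payment? no] → not satisfied.
§7.8 — Tier I Case: [the claimant has a dependent child? no] OR [the claimant has no caring responsibilities for an adult? yes] → satisfied.
§7.9 — Regulated Household: Registered Resident (§7.3)? yes; Restricted Resident (§7.1)? no; not a Tier I Case (§7.8)? no — 1 of 3 hold (need ≥2) → not satisfied.
§7.5 — Excluded Household: [the claimant has caring responsibilities for an adult? no] AND [claimant's age: 50 years ≥ 38 years? yes] AND [the claimant has been resident for the qualifying period? yes] → not satisfied.
§7.12 — Listed Beneficiary: the claimant is available for work? no; Regulated Household (§7.9)? no; not an Excluded Household (§7.5)? yes — 1 of 3 hold (need ≥2) → not satisfied.
§7.4 — Qualifying Person: [the claimant has submitted a valid means declaration? yes] OR [the claimant has caring responsibilities for an adult? no] OR [claimant's age: 50 years ≥ 38 years? yes] → satisfied.
§7.2 — Listed Person: [the claimant has a dependent child? no] AND [the claimant is in receipt of a qualifying disability payment? yes] → not satisfied.
§7.10 — Tier III Person: [Qualifying Person (§7.4)? yes] AND [not a Listed Person (§7.2)? yes] → satisfied.
§7.7 — Qualifying Beneficiary: [the claimant has been resident for the qualifying period? yes] AND [the claimant's partner is in remunerative employment? yes] → satisfied.
§7.11 — Tier II Case: [not a Listed Beneficiary (§7.12)? yes] AND [Tier III Person (§7.10)? yes] AND [Qualifying Beneficiary (§7.7)? yes] → satisfied.

Yes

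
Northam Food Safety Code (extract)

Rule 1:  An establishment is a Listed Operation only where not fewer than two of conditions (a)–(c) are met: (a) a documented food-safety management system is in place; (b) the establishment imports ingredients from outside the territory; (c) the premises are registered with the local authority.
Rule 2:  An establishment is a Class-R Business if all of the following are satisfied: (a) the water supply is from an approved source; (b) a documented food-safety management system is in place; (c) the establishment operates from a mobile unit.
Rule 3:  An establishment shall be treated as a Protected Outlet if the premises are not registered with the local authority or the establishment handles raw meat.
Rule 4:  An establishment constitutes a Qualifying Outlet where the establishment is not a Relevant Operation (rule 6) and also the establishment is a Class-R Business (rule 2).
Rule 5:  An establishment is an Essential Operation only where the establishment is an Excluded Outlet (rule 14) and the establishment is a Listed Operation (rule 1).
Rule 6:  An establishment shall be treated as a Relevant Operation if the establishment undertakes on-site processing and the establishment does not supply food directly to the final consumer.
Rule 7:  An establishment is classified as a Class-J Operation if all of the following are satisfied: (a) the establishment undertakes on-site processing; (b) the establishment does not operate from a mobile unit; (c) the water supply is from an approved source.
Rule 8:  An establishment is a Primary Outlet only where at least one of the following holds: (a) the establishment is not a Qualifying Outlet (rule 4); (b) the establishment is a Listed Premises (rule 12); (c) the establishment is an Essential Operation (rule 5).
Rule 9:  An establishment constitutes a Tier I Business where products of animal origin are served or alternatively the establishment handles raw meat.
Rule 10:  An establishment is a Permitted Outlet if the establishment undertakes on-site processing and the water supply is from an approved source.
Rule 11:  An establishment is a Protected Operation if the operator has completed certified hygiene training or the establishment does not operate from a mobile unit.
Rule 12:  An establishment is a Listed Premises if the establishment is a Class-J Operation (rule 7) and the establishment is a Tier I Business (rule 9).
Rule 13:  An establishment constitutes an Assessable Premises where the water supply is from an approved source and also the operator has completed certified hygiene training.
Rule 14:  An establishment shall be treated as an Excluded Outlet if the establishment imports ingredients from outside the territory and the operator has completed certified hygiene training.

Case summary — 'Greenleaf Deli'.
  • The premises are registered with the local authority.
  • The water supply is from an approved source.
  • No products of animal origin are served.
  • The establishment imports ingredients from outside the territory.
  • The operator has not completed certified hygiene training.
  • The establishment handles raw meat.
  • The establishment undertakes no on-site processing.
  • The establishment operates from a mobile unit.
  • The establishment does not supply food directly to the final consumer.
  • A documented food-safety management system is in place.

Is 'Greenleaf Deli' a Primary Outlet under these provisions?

rule 6 — Relevant Operation: [the establishment undertakes on-site processing? no] AND [the establishment does not supply food directly to the final consumer? yes] → not satisfied.
rule 2 — Class-R Business: [the water supply is from an approved source? yes] AND [a documented food-safety management system is in place? yes] AND [the establishment operates from a mobile unit? yes] → satisfied.
rule 4 — Qualifying Outlet: [not a Relevant Operation (rule 6)? yes] AND [Class-R Business (rule 2)? yes] → satisfied.
rule 7 — Class-J Operation: [the establishment undertakes on-site processing? no] AND [the establishment does not operate from a mobile unit? no] AND [the water supply is from an approved source? yes] → not satisfied.
rule 9 — Tier I Business: [products of animal origin are served? no] OR [the establishment handles raw meat? yes] → satisfied.
rule 12 — Listed Premises: [Class-J Operation (rule 7)? no] AND [Tier I Business (rule 9)? yes] → not satisfied.
rule 14 — Excluded Outlet: [the establishment imports ingredients from outside the territory? yes] AND [the operator has completed certified hygiene training? no] → not satisfied.
rule 1 — Listed Operation: a documented food-safety management system is in place? yes; the establishment imports ingredients from outside the territory? yes; the premises are registered with the local authority? yes — 3 of 3 hold (need ≥2) → satisfied.
rule 5 — Essential Operation: [Excluded Outlet (rule 14)? no] AND [Listed Operation (rule 1)? yes] → not satisfied.
rule 8 — Primary Outlet: [not a Qualifying Outlet (rule 4)? no] OR [Listed Premises (rule 12)? no] OR [Essential Operation (rule 5)? no] → not satisfied.

No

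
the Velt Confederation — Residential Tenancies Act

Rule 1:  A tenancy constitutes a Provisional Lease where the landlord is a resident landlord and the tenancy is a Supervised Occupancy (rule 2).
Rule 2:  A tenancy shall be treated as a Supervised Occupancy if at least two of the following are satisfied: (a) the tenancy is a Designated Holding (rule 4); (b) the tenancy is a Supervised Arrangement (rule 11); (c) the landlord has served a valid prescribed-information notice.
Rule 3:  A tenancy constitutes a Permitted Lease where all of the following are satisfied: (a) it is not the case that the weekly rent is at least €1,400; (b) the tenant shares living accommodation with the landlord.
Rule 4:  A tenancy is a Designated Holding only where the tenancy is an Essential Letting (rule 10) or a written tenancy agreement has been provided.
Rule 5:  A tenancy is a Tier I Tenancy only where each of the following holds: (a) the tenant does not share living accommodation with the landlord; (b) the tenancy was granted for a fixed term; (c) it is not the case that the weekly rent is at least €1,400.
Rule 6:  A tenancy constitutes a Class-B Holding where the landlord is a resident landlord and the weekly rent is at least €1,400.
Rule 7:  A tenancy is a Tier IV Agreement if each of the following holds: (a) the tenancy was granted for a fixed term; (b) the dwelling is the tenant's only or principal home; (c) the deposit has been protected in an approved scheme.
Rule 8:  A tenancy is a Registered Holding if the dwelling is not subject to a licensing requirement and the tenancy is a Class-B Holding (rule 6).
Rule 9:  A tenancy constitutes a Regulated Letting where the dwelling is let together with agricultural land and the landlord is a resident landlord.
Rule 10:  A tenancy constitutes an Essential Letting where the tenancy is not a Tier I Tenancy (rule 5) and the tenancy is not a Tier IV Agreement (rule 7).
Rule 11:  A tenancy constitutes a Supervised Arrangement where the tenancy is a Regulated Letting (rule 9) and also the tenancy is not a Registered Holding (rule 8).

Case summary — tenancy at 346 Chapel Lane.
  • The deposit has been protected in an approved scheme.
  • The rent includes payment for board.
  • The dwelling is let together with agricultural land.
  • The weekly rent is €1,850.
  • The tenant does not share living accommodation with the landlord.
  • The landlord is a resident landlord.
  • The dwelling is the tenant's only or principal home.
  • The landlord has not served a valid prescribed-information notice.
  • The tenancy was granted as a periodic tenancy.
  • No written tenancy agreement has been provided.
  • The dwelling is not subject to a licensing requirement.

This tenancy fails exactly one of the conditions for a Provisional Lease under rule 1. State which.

Supervised Occupancy

Under rule 5: the tenant does not share living accommodation with the landlord? yes; and the tenancy was granted for a fixed term? no; and weekly rent: €1,850 ≥ €1,400? yes, so negated condition no. So the tenancy is not a Tier I Tenancy.
Under rule 7: the tenancy was granted for a fixed term? no; and the dwelling is the tenant's only or principal home? yes; and the deposit has been protected in an approved scheme? yes. So the tenancy is not a Tier IV Agreement.
Under rule 10: not a Tier I Tenancy (rule 5)? yes; and not a Tier IV Agreement (rule 7)? yes. So the tenancy is an Essential Letting.
Under rule 4: Essential Letting (rule 10)? yes; or a written tenancy agreement has been provided? no. So the tenancy is a Designated Holding.
Under rule 9: the dwelling is let together with agricultural land? yes; and the landlord is a resident landlord? yes. So the tenancy is a Regulated Letting.
Under rule 6: the landlord is a resident landlord? yes; and weekly rent: €1,850 ≥ €1,400? yes. So the tenancy is a Class-B Holding.
Under rule 8: the dwelling is not subject to a licensing requirement? yes; and Class-B Holding (rule 6)? yes. So the tenancy is a Registered Holding.
Under rule 11: Regulated Letting (rule 9)? yes; and not a Registered Holding (rule 8)? no. So the tenancy is not a Supervised Arrangement.
Under rule 2: Designated Holding (rule 4)? yes; Supervised Arrangement (rule 11)? no; the landlord has served a valid prescribed-information notice? no — 1 of 3 hold (need ≥2) → not satisfied.
Under rule 1: the landlord is a resident landlord? yes; and Supervised Occupancy (rule 2)? no. So the tenancy is not a Provisional Lease.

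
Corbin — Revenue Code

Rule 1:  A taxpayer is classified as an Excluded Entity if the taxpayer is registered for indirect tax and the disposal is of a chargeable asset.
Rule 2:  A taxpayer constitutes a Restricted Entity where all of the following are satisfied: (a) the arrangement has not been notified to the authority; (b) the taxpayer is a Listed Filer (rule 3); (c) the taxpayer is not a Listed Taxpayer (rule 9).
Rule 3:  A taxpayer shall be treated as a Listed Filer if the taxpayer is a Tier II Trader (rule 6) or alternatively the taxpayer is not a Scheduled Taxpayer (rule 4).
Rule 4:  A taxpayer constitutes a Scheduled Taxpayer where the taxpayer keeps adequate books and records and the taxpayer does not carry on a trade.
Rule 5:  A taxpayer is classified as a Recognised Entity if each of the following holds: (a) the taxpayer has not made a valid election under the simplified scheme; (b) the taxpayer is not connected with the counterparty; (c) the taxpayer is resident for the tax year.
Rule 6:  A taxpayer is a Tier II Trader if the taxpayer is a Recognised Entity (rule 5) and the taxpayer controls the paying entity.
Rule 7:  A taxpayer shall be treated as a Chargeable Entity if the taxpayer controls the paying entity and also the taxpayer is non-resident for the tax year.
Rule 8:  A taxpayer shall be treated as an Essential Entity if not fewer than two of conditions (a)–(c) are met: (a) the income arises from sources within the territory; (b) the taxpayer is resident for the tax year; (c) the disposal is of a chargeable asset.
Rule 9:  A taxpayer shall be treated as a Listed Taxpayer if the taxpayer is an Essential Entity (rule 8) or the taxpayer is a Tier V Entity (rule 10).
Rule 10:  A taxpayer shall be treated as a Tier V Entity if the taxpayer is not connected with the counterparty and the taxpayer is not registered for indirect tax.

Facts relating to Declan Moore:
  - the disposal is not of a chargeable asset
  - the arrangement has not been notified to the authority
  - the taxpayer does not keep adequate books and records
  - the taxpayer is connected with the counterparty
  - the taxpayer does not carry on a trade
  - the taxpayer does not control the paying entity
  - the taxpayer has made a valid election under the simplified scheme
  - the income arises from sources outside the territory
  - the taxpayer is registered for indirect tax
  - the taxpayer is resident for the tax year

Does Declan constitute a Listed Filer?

Yes

rule 5 — Recognised Entity: [the taxpayer has not made a valid election under the simplified scheme? no] AND [the taxpayer is not connected with the counterparty? no] AND [the taxpayer is resident for the tax year? yes] → not satisfied.
rule 6 — Tier II Trader: [Recognised Entity (rule 5)? no] AND [the taxpayer controls the paying entity? no] → not satisfied.
rule 4 — Scheduled Taxpayer: [the taxpayer keeps adequate books and records? no] AND [the taxpayer does not carry on a trade? yes] → not satisfied.
rule 3 — Listed Filer: [Tier II Trader (rule 6)? no] OR [not a Scheduled Taxpayer (rule 4)? yes] → satisfied.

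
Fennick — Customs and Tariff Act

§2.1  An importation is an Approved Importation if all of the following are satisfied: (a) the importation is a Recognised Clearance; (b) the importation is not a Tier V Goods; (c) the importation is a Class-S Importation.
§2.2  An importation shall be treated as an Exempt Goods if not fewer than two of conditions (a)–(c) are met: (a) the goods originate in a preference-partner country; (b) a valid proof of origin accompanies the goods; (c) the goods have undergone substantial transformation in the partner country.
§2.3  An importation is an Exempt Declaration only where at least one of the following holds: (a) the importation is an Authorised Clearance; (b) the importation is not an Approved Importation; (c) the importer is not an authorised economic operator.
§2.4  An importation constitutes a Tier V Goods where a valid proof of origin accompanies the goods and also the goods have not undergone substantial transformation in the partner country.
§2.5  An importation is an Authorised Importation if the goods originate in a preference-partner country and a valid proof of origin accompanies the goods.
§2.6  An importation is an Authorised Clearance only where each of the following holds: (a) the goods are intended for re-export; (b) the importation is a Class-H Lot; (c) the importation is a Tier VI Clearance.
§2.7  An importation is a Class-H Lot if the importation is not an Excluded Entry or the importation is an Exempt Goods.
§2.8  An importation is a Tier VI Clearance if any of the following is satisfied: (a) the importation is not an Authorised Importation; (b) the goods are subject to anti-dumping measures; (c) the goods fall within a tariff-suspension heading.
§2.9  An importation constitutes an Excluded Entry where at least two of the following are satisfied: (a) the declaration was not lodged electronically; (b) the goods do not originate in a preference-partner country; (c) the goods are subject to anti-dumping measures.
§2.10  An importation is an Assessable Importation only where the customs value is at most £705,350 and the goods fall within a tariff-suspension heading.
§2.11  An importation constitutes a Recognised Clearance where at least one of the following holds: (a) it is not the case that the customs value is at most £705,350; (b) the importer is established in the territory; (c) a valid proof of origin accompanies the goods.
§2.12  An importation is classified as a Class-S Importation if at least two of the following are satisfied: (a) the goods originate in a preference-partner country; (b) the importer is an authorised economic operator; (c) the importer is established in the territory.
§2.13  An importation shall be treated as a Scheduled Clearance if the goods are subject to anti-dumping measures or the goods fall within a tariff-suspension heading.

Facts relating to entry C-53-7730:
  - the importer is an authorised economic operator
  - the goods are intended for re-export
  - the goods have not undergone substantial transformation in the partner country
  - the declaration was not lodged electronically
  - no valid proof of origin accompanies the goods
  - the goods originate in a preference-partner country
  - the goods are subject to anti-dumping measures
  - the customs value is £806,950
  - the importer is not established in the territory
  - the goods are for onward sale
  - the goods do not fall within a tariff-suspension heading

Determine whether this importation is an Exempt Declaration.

No

§2.9 — Excluded Entry: the declaration was not lodged electronically? yes; the goods do not originate in a preference-partner country? no; the goods are subject to anti-dumping measures? yes — 2 of 3 hold (need ≥2) → satisfied.
§2.2 — Exempt Goods: the goods originate in a preference-partner country? yes; a valid proof of origin accompanies the goods? no; the goods have undergone substantial transformation in the partner country? no — 1 of 3 hold (need ≥2) → not satisfied.
§2.7 — Class-H Lot: [not an Excluded Entry (§2.9)? no] OR [Exempt Goods (§2.2)? no] → not satisfied.
§2.5 — Authorised Importation: [the goods originate in a preference-partner country? yes] AND [a valid proof of origin accompanies the goods? no] → not satisfied.
§2.8 — Tier VI Clearance: [not an Authorised Importation (§2.5)? yes] OR [the goods are subject to anti-dumping measures? yes] OR [the goods fall within a tariff-suspension heading? no] → satisfied.
§2.6 — Authorised Clearance: [the goods are intended for re-export? yes] AND [Class-H Lot (§2.7)? no] AND [Tier VI Clearance (§2.8)? yes] → not satisfied.
§2.11 — Recognised Clearance: [customs value: £806,950 ≤ £705,350? no, so negated condition yes] OR [the importer is established in the territory? no] OR [a valid proof of origin accompanies the goods? no] → satisfied.
§2.4 — Tier V Goods: [a valid proof of origin accompanies the goods? no] AND [the goods have not undergone substantial transformation in the partner country? yes] → not satisfied.
§2.12 — Class-S Importation: the goods originate in a preference-partner country? yes; the importer is an authorised economic operator? yes; the importer is established in the territory? no — 2 of 3 hold (need ≥2) → satisfied.
§2.1 — Approved Importation: [Recognised Clearance (§2.11)? yes] AND [not a Tier V Goods (§2.4)? yes] AND [Class-S Importation (§2.12)? yes] → satisfied.
§2.3 — Exempt Declaration: [Authorised Clearance (§2.6)? no] OR [not an Approved Importation (§2.1)? no] OR [the importer is not an authorised economic operator? no] → not satisfied.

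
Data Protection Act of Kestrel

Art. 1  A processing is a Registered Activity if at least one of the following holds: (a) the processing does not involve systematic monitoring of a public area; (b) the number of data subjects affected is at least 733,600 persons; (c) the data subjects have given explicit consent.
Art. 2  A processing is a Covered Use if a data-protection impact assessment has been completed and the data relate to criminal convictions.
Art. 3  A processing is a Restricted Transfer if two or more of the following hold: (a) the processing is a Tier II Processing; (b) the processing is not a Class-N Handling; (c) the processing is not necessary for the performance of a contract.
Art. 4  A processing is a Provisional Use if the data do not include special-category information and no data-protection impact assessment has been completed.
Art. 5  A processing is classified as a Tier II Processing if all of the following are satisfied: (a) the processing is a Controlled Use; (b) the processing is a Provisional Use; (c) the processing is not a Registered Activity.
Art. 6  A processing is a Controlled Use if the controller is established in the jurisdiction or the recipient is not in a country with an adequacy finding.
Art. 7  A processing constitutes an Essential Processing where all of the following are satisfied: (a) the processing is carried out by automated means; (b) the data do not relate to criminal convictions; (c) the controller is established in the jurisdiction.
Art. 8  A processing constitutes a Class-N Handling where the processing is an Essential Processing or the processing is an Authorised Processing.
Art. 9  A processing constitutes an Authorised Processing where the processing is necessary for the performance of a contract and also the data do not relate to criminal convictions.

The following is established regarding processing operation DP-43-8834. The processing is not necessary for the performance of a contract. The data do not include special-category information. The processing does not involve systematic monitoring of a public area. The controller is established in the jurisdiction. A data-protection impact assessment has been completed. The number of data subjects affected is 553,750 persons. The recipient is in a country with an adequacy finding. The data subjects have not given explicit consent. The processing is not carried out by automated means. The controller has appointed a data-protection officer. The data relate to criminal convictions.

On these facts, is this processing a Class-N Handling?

Under article 7: the processing is carried out by automated means? no; and the data do not relate to criminal convictions? no; and the controller is established in the jurisdiction? yes. So the processing is not an Essential Processing.
Under article 9: the processing is necessary for the performance of a contract? no; and the data do not relate to criminal convictions? no. So the processing is not an Authorised Processing.
Under article 8: Essential Processing (article 7)? no; or Authorised Processing (article 9)? no. So the processing is not a Class-N Handling.

No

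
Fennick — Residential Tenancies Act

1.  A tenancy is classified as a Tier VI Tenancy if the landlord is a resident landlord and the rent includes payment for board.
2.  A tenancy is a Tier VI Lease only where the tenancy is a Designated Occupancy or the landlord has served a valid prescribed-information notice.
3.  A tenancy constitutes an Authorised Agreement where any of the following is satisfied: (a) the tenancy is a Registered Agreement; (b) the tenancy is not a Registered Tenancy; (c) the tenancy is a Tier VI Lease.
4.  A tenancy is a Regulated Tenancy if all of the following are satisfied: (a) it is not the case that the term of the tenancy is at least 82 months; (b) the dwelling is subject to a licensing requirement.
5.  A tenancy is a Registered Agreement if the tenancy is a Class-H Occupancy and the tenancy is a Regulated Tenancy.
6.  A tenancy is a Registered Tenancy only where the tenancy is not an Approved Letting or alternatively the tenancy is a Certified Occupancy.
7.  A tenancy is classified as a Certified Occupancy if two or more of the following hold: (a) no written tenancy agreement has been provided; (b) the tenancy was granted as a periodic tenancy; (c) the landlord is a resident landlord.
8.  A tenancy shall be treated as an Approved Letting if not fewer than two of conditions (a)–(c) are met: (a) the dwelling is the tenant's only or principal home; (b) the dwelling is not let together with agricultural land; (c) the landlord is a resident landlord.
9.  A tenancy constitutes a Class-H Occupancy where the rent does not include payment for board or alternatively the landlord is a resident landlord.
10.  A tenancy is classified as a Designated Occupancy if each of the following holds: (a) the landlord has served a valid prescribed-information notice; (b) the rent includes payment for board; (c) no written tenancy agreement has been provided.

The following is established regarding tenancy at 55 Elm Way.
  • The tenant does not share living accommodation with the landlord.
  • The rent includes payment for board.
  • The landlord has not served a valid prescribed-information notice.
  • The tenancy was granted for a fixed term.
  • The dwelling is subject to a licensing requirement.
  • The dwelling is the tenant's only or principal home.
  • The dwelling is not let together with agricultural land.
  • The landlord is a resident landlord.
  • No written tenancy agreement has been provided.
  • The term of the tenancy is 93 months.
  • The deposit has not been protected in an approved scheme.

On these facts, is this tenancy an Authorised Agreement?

No

Under paragraph 9: the rent does not include payment for board? no; or the landlord is a resident landlord? yes. So the tenancy is a Class-H Occupancy.
Under paragraph 4: term of the tenancy: 93 months ≥ 82 months? yes, so negated condition no; and the dwelling is subject to a licensing requirement? yes. So the tenancy is not a Regulated Tenancy.
Under paragraph 5: Class-H Occupancy (paragraph 9)? yes; and Regulated Tenancy (paragraph 4)? no. So the tenancy is not a Registered Agreement.
Under paragraph 8: the dwelling is the tenant's only or principal home? yes; the dwelling is not let together with agricultural land? yes; the landlord is a resident landlord? yes — 3 of 3 hold (need ≥2) → satisfied.
Under paragraph 7: no written tenancy agreement has been provided? yes; the tenancy was granted as a periodic tenancy? no; the landlord is a resident landlord? yes — 2 of 3 hold (need ≥2) → satisfied.
Under paragraph 6: not an Approved Letting (paragraph 8)? no; or Certified Occupancy (paragraph 7)? yes. So the tenancy is a Registered Tenancy.
Under paragraph 10: the landlord has served a valid prescribed-information notice? no; and the rent includes payment for board? yes; and no written tenancy agreement has been provided? yes. So the tenancy is not a Designated Occupancy.
Under paragraph 2: Designated Occupancy (paragraph 10)? no; or the landlord has served a valid prescribed-information notice? no. So the tenancy is not a Tier VI Lease.
Under paragraph 3: Registered Agreement (paragraph 5)? no; or not a Registered Tenancy (paragraph 6)? no; or Tier VI Lease (paragraph 2)? no. So the tenancy is not an Authorised Agreement.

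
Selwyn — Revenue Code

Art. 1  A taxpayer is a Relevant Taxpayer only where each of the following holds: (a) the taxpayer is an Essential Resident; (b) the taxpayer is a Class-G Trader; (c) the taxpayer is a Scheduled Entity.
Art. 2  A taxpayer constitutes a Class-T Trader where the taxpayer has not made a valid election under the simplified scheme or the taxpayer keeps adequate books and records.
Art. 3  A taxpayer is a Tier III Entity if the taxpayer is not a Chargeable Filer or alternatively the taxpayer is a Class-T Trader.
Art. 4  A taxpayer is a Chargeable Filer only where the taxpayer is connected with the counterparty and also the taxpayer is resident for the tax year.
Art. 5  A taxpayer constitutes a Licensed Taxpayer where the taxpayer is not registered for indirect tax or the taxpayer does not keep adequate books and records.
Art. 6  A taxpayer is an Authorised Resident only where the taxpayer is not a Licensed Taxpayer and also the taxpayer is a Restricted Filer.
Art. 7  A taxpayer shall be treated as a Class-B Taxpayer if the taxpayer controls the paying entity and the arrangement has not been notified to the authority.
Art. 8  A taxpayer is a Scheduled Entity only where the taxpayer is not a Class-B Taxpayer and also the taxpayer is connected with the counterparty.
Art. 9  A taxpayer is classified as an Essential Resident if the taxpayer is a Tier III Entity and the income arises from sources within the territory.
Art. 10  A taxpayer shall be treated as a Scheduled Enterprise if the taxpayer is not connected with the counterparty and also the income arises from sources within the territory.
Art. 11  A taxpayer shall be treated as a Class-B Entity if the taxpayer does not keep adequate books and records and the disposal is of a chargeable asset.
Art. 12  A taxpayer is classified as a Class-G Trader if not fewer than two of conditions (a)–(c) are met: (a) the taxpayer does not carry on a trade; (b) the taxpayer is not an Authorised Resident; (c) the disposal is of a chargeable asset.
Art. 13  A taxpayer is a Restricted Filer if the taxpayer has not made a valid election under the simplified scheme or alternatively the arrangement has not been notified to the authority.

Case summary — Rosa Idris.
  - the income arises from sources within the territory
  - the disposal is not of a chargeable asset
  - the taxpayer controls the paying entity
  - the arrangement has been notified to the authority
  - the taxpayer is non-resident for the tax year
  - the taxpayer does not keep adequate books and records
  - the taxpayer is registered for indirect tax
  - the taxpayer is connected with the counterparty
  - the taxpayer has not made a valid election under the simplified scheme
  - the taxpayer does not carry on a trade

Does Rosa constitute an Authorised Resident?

article 5 — Licensed Taxpayer: [the taxpayer is not registered for indirect tax? no] OR [the taxpayer does not keep adequate books and records? yes] → satisfied.
article 13 — Restricted Filer: [the taxpayer has not made a valid election under the simplified scheme? yes] OR [the arrangement has not been notified to the authority? no] → satisfied.
article 6 — Authorised Resident: [not a Licensed Taxpayer (article 5)? no] AND [Restricted Filer (article 13)? yes] → not satisfied.

No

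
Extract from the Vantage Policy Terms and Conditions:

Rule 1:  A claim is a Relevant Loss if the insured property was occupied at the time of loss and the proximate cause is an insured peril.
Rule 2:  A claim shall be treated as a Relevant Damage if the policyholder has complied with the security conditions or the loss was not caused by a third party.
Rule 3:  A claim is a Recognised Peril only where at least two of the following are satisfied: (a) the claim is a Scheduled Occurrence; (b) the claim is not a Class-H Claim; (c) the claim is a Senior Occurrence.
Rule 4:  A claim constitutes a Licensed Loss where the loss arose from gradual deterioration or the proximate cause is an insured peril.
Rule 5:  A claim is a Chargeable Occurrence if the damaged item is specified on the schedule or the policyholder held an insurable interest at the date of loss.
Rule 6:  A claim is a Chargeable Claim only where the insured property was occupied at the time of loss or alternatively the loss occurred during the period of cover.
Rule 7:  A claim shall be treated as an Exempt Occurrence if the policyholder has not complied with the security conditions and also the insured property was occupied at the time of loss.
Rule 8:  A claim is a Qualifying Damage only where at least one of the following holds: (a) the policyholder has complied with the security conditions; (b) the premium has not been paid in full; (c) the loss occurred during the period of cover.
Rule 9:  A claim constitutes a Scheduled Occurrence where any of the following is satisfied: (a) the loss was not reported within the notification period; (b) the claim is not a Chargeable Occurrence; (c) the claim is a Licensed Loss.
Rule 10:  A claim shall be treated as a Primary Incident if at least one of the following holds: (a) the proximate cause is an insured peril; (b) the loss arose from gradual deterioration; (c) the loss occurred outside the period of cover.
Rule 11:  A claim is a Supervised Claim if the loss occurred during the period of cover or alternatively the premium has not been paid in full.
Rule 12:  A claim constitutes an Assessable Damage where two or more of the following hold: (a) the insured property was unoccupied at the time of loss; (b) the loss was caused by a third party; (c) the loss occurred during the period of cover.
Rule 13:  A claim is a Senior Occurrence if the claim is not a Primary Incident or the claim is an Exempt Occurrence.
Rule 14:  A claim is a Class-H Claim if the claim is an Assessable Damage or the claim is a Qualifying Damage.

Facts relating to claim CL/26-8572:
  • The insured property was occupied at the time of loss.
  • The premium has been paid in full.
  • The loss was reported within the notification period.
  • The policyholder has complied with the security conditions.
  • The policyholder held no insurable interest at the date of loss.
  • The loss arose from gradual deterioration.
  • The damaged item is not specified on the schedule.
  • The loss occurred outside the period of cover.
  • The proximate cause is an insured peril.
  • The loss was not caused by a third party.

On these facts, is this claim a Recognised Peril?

rule 5 — Chargeable Occurrence: [the damaged item is specified on the schedule? no] OR [the policyholder held an insurable interest at the date of loss? no] → not satisfied.
rule 4 — Licensed Loss: [the loss arose from gradual deterioration? yes] OR [the proximate cause is an insured peril? yes] → satisfied.
rule 9 — Scheduled Occurrence: [the loss was not reported within the notification period? no] OR [not a Chargeable Occurrence (rule 5)? yes] OR [Licensed Loss (rule 4)? yes] → satisfied.
rule 12 — Assessable Damage: the insured property was unoccupied at the time of loss? no; the loss was caused by a third party? no; the loss occurred during the period of cover? no — 0 of 3 hold (need ≥2) → not satisfied.
rule 8 — Qualifying Damage: [the policyholder has complied with the security conditions? yes] OR [the premium has not been paid in full? no] OR [the loss occurred during the period of cover? no] → satisfied.
rule 14 — Class-H Claim: [Assessable Damage (rule 12)? no] OR [Qualifying Damage (rule 8)? yes] → satisfied.
rule 10 — Primary Incident: [the proximate cause is an insured peril? yes] OR [the loss arose from gradual deterioration? yes] OR [the loss occurred outside the period of cover? yes] → satisfied.
rule 7 — Exempt Occurrence: [the policyholder has not complied with the security conditions? no] AND [the insured property was occupied at the time of loss? yes] → not satisfied.
rule 13 — Senior Occurrence: [not a Primary Incident (rule 10)? no] OR [Exempt Occurrence (rule 7)? no] → not satisfied.
rule 3 — Recognised Peril: Scheduled Occurrence (rule 9)? yes; not a Class-H Claim (rule 14)? no; Senior Occurrence (rule 13)? no — 1 of 3 hold (need ≥2) → not satisfied.

No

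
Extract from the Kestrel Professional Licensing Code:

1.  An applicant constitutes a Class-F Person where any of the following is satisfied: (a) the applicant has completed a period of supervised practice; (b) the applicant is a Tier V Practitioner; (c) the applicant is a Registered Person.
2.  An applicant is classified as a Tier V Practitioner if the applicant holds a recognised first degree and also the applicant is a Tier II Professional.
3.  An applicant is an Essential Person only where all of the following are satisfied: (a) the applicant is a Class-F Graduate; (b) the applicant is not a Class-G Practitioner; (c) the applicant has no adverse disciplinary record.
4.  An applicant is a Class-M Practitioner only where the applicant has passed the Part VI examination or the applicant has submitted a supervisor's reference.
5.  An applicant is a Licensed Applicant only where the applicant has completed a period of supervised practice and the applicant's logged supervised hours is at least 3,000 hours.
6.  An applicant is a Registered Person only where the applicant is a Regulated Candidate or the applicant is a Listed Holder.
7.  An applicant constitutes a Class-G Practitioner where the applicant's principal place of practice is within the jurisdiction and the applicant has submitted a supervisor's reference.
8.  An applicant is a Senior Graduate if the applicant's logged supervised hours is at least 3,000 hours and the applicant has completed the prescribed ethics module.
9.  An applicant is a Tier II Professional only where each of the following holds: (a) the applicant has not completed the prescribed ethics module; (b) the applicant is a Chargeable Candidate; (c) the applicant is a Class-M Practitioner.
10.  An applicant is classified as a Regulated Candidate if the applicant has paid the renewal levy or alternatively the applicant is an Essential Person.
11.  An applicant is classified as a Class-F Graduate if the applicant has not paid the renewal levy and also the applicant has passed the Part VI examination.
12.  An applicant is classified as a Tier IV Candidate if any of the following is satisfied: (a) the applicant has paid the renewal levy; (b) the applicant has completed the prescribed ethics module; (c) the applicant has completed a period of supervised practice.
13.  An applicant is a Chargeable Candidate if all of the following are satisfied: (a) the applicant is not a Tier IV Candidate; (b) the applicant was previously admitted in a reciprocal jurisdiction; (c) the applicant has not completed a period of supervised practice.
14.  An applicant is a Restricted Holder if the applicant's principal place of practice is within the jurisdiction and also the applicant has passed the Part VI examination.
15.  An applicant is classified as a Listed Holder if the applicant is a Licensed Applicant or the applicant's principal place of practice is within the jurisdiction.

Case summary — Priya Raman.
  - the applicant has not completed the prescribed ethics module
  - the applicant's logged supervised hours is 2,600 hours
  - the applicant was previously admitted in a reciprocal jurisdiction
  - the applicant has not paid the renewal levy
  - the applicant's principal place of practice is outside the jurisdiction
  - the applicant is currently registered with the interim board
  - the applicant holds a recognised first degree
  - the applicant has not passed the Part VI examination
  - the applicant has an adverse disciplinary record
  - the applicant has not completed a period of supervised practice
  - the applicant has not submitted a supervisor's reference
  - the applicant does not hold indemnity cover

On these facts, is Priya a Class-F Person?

Under paragraph 12: the applicant has paid the renewal levy? no; or the applicant has completed the prescribed ethics module? no; or the applicant has completed a period of supervised practice? no. So the applicant is not a Tier IV Candidate.
Under paragraph 13: not a Tier IV Candidate (paragraph 12)? yes; and the applicant was previously admitted in a reciprocal jurisdiction? yes; and the applicant has not completed a period of supervised practice? yes. So the applicant is a Chargeable Candidate.
Under paragraph 4: the applicant has passed the Part VI examination? no; or the applicant has submitted a supervisor's reference? no. So the applicant is not a Class-M Practitioner.
Under paragraph 9: the applicant has not completed the prescribed ethics module? yes; and Chargeable Candidate (paragraph 13)? yes; and Class-M Practitioner (paragraph 4)? no. So the applicant is not a Tier II Professional.
Under paragraph 2: the applicant holds a recognised first degree? yes; and Tier II Professional (paragraph 9)? no. So the applicant is not a Tier V Practitioner.
Under paragraph 11: the applicant has not paid the renewal levy? yes; and the applicant has passed the Part VI examination? no. So the applicant is not a Class-F Graduate.
Under paragraph 7: the applicant's principal place of practice is within the jurisdiction? no; and the applicant has submitted a supervisor's reference? no. So the applicant is not a Class-G Practitioner.
Under paragraph 3: Class-F Graduate (paragraph 11)? no; and not a Class-G Practitioner (paragraph 7)? yes; and the applicant has no adverse disciplinary record? no. So the applicant is not an Essential Person.
Under paragraph 10: the applicant has paid the renewal levy? no; or Essential Person (paragraph 3)? no. So the applicant is not a Regulated Candidate.
Under paragraph 5: the applicant has completed a period of supervised practice? no; and applicant's logged supervised hours: 2,600 hours ≥ 3,000 hours? no. So the applicant is not a Licensed Applicant.
Under paragraph 15: Licensed Applicant (paragraph 5)? no; or the applicant's principal place of practice is within the jurisdiction? no. So the applicant is not a Listed Holder.
Under paragraph 6: Regulated Candidate (paragraph 10)? no; or Listed Holder (paragraph 15)? no. So the applicant is not a Registered Person.
Under paragraph 1: the applicant has completed a period of supervised practice? no; or Tier V Practitioner (paragraph 2)? no; or Registered Person (paragraph 6)? no. So the applicant is not a Class-F Person.

No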